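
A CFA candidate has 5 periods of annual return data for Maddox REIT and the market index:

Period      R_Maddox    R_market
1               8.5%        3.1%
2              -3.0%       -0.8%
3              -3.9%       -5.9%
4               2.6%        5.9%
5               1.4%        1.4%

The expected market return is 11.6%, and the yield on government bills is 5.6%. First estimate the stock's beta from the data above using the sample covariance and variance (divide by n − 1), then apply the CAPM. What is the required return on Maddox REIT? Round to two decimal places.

10.52%

Mean R_i = (8.5 − 3.0 − 3.9 + 2.6 + 1.4) / 5 = 1.1200%
Mean R_m = (3.1 − 0.8 − 5.9 + 5.9 + 1.4) / 5 = 0.7400%
Σ(R_i − R̄_i)(R_m − R̄_m) = 64.9160  ⇒  Cov = 64.9160 / 4 = 16.2290
Σ(R_m − R̄_m)² = 79.0920  ⇒  Var(R_m) = 79.0920 / 4 = 19.7730
β = Cov / Var(R_m) = 16.2290 / 19.7730 = 0.8208
MRP = 11.6% − 5.6% = 6.00%
E(R) = R_f + β × MRP = 5.6% + 0.8208 × 6.0% = 10.52%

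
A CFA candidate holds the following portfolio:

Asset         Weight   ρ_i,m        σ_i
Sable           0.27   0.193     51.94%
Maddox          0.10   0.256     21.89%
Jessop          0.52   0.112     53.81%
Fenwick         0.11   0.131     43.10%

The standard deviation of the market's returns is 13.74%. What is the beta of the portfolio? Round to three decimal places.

0.511

β_Sable = 0.193 × 51.94% / 13.74% = 0.7296
β_Maddox = 0.256 × 21.89% / 13.74% = 0.4078
β_Jessop = 0.112 × 53.81% / 13.74% = 0.4386
β_Fenwick = 0.131 × 43.10% / 13.74% = 0.4109
β_P = Σ w_i β_i = 0.27×0.7296 + 0.10×0.4078 + 0.52×0.4386 + 0.11×0.4109 = 0.5110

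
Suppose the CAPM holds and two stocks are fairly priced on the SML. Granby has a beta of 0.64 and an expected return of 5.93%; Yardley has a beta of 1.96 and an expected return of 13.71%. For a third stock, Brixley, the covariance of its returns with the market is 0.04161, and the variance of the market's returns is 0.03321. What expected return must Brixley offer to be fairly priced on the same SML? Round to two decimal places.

9.54%

MRP = (13.71% − 5.93%) / (1.96 − 0.64) = 5.8939%
R_f = 5.93% − 0.64 × 5.8939% = 2.1579%
β_Brixley = Cov / Var(R_m) = 0.04161 / 0.03321 = 1.2529
E(R_Brixley) = R_f + β × MRP = 2.1579% + 1.2529 × 5.8939% = 9.54%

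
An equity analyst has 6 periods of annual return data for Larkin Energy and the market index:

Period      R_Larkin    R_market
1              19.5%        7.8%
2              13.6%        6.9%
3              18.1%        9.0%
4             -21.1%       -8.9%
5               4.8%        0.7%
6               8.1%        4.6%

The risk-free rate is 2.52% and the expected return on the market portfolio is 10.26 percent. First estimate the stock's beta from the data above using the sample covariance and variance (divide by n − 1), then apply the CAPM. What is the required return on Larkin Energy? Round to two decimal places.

19.64%

Mean R_i = (19.5 + 13.6 + 18.1 − 21.1 + 4.8 + 8.1) / 6 = 7.1667%
Mean R_m = (7.8 + 6.9 + 9.0 − 8.9 + 0.7 + 4.6) / 6 = 3.3500%
Σ(R_i − R̄_i)(R_m − R̄_m) = 493.2000  ⇒  Cov = 493.2000 / 5 = 98.6400
Σ(R_m − R̄_m)² = 222.9750  ⇒  Var(R_m) = 222.9750 / 5 = 44.5950
β = Cov / Var(R_m) = 98.6400 / 44.5950 = 2.2119
MRP = 10.26% − 2.52% = 7.74%
E(R) = R_f + β × MRP = 2.52% + 2.2119 × 7.74% = 19.64%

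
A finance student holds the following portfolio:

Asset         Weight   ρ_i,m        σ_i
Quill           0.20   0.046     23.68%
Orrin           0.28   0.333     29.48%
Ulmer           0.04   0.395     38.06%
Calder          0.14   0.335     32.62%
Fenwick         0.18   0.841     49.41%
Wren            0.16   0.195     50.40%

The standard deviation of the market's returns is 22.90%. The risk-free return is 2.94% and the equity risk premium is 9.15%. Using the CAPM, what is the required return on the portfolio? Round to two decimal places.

8.59%

β_Quill = 0.046 × 23.68% / 22.90% = 0.0476
β_Orrin = 0.333 × 29.48% / 22.90% = 0.4287
β_Ulmer = 0.395 × 38.06% / 22.90% = 0.6565
β_Calder = 0.335 × 32.62% / 22.90% = 0.4772
β_Fenwick = 0.841 × 49.41% / 22.90% = 1.8146
β_Wren = 0.195 × 50.40% / 22.90% = 0.4292
β_P = Σ w_i β_i = 0.20×0.0476 + 0.28×0.4287 + 0.04×0.6565 + 0.14×0.4772 + 0.18×1.8146 + 0.16×0.4292 = 0.6179
E(R_P) = R_f + β_P × MRP = 2.94% + 0.6179 × 9.15% = 8.59%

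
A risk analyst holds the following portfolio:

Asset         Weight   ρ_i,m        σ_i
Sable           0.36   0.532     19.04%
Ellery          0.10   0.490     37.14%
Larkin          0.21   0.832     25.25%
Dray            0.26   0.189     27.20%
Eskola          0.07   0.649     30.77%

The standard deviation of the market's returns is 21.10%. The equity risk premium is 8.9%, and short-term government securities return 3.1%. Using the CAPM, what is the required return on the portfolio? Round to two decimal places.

β_Sable = 0.532 × 19.04% / 21.10% = 0.4801
β_Ellery = 0.490 × 37.14% / 21.10% = 0.8625
β_Larkin = 0.832 × 25.25% / 21.10% = 0.9956
β_Dray = 0.189 × 27.20% / 21.10% = 0.2436
β_Eskola = 0.649 × 30.77% / 21.10% = 0.9464
β_P = Σ w_i β_i = 0.36×0.4801 + 0.10×0.8625 + 0.21×0.9956 + 0.26×0.2436 + 0.07×0.9464 = 0.5977
E(R_P) = R_f + β_P × MRP = 3.1% + 0.5977 × 8.9% = 8.42%

8.42%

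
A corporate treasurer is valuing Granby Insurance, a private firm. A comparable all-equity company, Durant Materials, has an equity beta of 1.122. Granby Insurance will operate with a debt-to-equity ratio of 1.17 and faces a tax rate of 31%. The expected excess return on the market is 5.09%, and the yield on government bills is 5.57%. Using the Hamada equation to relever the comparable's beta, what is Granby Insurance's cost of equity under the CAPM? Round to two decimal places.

β_L = β_U × [1 + (1 − t)(D/E)] = 1.122 × [1 + (1 − 0.31) × 1.17]
    = 1.122 × [1 + 0.69 × 1.17] = 1.122 × 1.8073 = 2.0278
E(R) = R_f + β_L × MRP = 5.57% + 2.0278 × 5.09% = 15.89%

15.89%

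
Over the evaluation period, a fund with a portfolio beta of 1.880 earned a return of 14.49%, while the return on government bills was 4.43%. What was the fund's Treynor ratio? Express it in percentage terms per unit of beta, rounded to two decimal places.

Treynor = (R_P − R_f) / β_P = (14.49% − 4.43%) / 1.8800 = 10.06% / 1.8800 = 5.35%

5.35%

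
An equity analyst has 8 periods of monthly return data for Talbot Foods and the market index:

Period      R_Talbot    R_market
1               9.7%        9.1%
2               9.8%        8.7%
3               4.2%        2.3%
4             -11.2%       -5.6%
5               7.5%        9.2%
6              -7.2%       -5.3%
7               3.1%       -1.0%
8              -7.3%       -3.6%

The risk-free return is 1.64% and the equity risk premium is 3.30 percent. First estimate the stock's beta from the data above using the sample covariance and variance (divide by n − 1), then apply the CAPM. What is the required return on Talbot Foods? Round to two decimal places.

5.64%

Mean R_i = (9.7 + 9.8 + 4.2 − 11.2 + 7.5 − 7.2 + 3.1 − 7.3) / 8 = 1.0750%
Mean R_m = (9.1 + 8.7 + 2.3 − 5.6 + 9.2 − 5.3 − 1.0 − 3.6) / 8 = 1.7250%
Σ(R_i − R̄_i)(R_m − R̄_m) = 361.4150  ⇒  Cov = 361.4150 / 7 = 51.6307
Σ(R_m − R̄_m)² = 298.0350  ⇒  Var(R_m) = 298.0350 / 7 = 42.5764
β = Cov / Var(R_m) = 51.6307 / 42.5764 = 1.2127
E(R) = R_f + β × MRP = 1.64% + 1.2127 × 3.30% = 5.64%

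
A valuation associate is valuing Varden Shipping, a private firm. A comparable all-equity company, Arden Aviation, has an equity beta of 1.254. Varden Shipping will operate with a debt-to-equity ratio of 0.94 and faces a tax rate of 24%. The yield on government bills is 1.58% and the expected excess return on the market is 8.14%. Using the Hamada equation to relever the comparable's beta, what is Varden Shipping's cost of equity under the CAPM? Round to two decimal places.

β_L = β_U × [1 + (1 − t)(D/E)] = 1.254 × [1 + (1 − 0.24) × 0.94]
    = 1.254 × [1 + 0.76 × 0.94] = 1.254 × 1.7144 = 2.1499
E(R) = R_f + β_L × MRP = 1.58% + 2.1499 × 8.14% = 19.08%

19.08%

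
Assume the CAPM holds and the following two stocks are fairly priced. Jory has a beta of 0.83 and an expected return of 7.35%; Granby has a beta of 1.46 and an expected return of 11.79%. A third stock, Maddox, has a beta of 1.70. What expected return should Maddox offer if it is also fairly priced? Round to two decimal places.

13.48%

MRP (SML slope) = (11.79% − 7.35%) / (1.46 − 0.83) = 4.44% / 0.63 = 7.0476%
R_f (intercept) = 7.35% − 0.83 × 7.0476% = 1.5005%
E(R_Maddox) = R_f + β × MRP = 1.5005% + 1.70 × 7.0476% = 13.48%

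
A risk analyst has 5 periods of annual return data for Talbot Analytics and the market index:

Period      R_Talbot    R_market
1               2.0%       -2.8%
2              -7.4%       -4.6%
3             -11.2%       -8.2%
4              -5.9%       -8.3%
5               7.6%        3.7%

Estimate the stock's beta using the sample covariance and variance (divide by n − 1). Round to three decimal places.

Mean R_i = (2.0 − 7.4 − 11.2 − 5.9 + 7.6) / 5 = -2.9800%
Mean R_m = (-2.8 − 4.6 − 8.2 − 8.3 + 3.7) / 5 = -4.0400%
Σ(R_i − R̄_i)(R_m − R̄_m) = 137.1740  ⇒  Cov = 137.1740 / 4 = 34.2935
Σ(R_m − R̄_m)² = 97.2120  ⇒  Var(R_m) = 97.2120 / 4 = 24.3030
β = Cov / Var(R_m) = 34.2935 / 24.3030 = 1.4111

1.411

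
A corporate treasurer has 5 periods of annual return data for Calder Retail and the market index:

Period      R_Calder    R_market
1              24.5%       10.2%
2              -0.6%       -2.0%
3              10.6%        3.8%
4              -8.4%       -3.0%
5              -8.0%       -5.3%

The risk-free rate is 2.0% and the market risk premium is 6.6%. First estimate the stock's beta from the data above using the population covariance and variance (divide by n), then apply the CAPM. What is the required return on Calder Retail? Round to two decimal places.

16.54%

Mean R_i = (24.5 − 0.6 + 10.6 − 8.4 − 8.0) / 5 = 3.6200%
Mean R_m = (10.2 − 2.0 + 3.8 − 3.0 − 5.3) / 5 = 0.7400%
Σ(R_i − R̄_i)(R_m − R̄_m) = 345.5860  ⇒  Cov = 345.5860 / 5 = 69.1172
Σ(R_m − R̄_m)² = 156.8320  ⇒  Var(R_m) = 156.8320 / 5 = 31.3664
β = Cov / Var(R_m) = 69.1172 / 31.3664 = 2.2035
E(R) = R_f + β × MRP = 2.0% + 2.2035 × 6.6% = 16.54%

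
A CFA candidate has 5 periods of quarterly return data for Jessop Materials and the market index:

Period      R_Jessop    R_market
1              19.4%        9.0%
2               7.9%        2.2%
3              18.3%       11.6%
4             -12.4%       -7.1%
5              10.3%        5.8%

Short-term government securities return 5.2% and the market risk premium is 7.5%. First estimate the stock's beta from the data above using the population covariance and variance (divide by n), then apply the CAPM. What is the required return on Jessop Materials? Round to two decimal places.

Mean R_i = (19.4 + 7.9 + 18.3 − 12.4 + 10.3) / 5 = 8.7000%
Mean R_m = (9.0 + 2.2 + 11.6 − 7.1 + 5.8) / 5 = 4.3000%
Σ(R_i − R̄_i)(R_m − R̄_m) = 364.9900  ⇒  Cov = 364.9900 / 5 = 72.9980
Σ(R_m − R̄_m)² = 212.0000  ⇒  Var(R_m) = 212.0000 / 5 = 42.4000
β = Cov / Var(R_m) = 72.9980 / 42.4000 = 1.7217
E(R) = R_f + β × MRP = 5.2% + 1.7217 × 7.5% = 18.11%

18.11%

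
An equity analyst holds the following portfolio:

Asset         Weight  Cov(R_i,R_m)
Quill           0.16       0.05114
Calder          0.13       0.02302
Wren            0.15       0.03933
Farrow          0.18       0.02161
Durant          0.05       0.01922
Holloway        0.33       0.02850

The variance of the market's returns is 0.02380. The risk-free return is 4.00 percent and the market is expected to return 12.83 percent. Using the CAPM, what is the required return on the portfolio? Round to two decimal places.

15.62%

β_Quill = 0.05114 / 0.02380 = 2.1487
β_Calder = 0.02302 / 0.02380 = 0.9672
β_Wren = 0.03933 / 0.02380 = 1.6525
β_Farrow = 0.02161 / 0.02380 = 0.9080
β_Durant = 0.01922 / 0.02380 = 0.8076
β_Holloway = 0.02850 / 0.02380 = 1.1975
β_P = Σ w_i β_i = 0.16×2.1487 + 0.13×0.9672 + 0.15×1.6525 + 0.18×0.9080 + 0.05×0.8076 + 0.33×1.1975 = 1.3164
MRP = 12.83% − 4.00% = 8.83%
E(R_P) = R_f + β_P × MRP = 4.00% + 1.3164 × 8.83% = 15.62%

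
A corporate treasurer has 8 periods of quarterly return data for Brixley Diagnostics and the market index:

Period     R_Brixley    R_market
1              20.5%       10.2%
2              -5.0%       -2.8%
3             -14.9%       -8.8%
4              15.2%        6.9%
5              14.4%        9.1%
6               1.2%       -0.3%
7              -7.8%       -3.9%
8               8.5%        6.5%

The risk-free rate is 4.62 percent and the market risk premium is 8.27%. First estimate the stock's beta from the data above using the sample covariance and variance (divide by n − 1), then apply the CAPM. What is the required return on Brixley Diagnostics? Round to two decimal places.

Mean R_i = (20.5 − 5.0 − 14.9 + 15.2 + 14.4 + 1.2 − 7.8 + 8.5) / 8 = 4.0125%
Mean R_m = (10.2 − 2.8 − 8.8 + 6.9 + 9.1 − 0.3 − 3.9 + 6.5) / 8 = 2.1125%
Σ(R_i − R̄_i)(R_m − R̄_m) = 607.6388  ⇒  Cov = 607.6388 / 7 = 86.8055
Σ(R_m − R̄_m)² = 341.5888  ⇒  Var(R_m) = 341.5888 / 7 = 48.7984
β = Cov / Var(R_m) = 86.8055 / 48.7984 = 1.7789
E(R) = R_f + β × MRP = 4.62% + 1.7789 × 8.27% = 19.33%

19.33%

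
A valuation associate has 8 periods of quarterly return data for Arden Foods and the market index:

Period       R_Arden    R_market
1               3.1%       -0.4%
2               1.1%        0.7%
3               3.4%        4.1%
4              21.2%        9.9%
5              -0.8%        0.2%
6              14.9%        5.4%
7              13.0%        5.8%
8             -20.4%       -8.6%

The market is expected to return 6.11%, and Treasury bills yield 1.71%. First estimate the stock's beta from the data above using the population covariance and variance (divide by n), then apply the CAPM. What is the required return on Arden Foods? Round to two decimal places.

11.47%

Mean R_i = (3.1 + 1.1 + 3.4 + 21.2 − 0.8 + 14.9 + 13.0 − 20.4) / 8 = 4.4375%
Mean R_m = (-0.4 + 0.7 + 4.1 + 9.9 + 0.2 + 5.4 + 5.8 − 8.6) / 8 = 2.1375%
Σ(R_i − R̄_i)(R_m − R̄_m) = 478.6088  ⇒  Cov = 478.6088 / 8 = 59.8261
Σ(R_m − R̄_m)² = 215.7188  ⇒  Var(R_m) = 215.7188 / 8 = 26.9649
β = Cov / Var(R_m) = 59.8261 / 26.9649 = 2.2187
MRP = 6.11% − 1.71% = 4.40%
E(R) = R_f + β × MRP = 1.71% + 2.2187 × 4.40% = 11.47%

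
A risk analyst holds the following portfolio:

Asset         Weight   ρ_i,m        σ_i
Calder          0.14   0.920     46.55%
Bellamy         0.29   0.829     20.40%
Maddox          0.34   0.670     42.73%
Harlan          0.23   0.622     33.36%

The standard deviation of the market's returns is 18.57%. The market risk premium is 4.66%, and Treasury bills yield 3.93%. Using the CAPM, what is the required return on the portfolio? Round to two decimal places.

β_Calder = 0.920 × 46.55% / 18.57% = 2.3062
β_Bellamy = 0.829 × 20.40% / 18.57% = 0.9107
β_Maddox = 0.670 × 42.73% / 18.57% = 1.5417
β_Harlan = 0.622 × 33.36% / 18.57% = 1.1174
β_P = Σ w_i β_i = 0.14×2.3062 + 0.29×0.9107 + 0.34×1.5417 + 0.23×1.1174 = 1.3682
E(R_P) = R_f + β_P × MRP = 3.93% + 1.3682 × 4.66% = 10.31%

10.31%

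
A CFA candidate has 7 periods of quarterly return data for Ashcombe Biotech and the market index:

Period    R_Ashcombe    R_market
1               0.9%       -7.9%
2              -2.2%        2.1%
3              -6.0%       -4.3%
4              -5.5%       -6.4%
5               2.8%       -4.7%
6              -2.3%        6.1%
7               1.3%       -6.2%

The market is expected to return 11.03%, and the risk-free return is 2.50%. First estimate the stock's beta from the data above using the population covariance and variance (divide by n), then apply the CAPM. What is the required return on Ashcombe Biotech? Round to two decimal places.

1.46%

Mean R_i = (0.9 − 2.2 − 6.0 − 5.5 + 2.8 − 2.3 + 1.3) / 7 = -1.5714%
Mean R_m = (-7.9 + 2.1 − 4.3 − 6.4 − 4.7 + 6.1 − 6.2) / 7 = -3.0429%
Σ(R_i − R̄_i)(R_m − R̄_m) = -19.4514  ⇒  Cov = -19.4514 / 7 = -2.7788
Σ(R_m − R̄_m)² = 159.1971  ⇒  Var(R_m) = 159.1971 / 7 = 22.7424
β = Cov / Var(R_m) = -2.7788 / 22.7424 = -0.1222
MRP = 11.03% − 2.50% = 8.53%
E(R) = R_f + β × MRP = 2.50% + -0.1222 × 8.53% = 1.46%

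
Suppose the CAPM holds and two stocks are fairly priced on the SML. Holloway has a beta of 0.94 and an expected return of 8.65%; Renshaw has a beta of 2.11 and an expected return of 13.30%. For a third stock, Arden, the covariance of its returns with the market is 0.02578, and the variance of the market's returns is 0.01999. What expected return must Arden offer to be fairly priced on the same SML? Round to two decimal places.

MRP = (13.30% − 8.65%) / (2.11 − 0.94) = 3.9744%
R_f = 8.65% − 0.94 × 3.9744% = 4.9141%
β_Arden = Cov / Var(R_m) = 0.02578 / 0.01999 = 1.2896
E(R_Arden) = R_f + β × MRP = 4.9141% + 1.2896 × 3.9744% = 10.04%

10.04%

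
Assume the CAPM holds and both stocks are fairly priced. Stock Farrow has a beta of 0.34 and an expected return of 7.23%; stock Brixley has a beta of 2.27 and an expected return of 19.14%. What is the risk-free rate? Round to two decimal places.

5.13%

Both satisfy E(R) = R_f + β·MRP, so the slope of the SML is
MRP = (19.14% − 7.23%) / (2.27 − 0.34) = 11.91% / 1.93 = 6.1710%
R_f = E(R_Farrow) − β_Farrow·MRP = 7.23% − 0.34 × 6.1710% = 5.1319%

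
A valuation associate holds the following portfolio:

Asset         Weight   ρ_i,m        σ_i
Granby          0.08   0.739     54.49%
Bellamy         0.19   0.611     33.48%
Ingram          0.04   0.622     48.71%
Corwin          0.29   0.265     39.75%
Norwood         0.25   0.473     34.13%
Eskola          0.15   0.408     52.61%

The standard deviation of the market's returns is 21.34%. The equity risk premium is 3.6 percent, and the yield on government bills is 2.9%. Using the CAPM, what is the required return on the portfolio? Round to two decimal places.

6.04%

β_Granby = 0.739 × 54.49% / 21.34% = 1.8870
β_Bellamy = 0.611 × 33.48% / 21.34% = 0.9586
β_Ingram = 0.622 × 48.71% / 21.34% = 1.4198
β_Corwin = 0.265 × 39.75% / 21.34% = 0.4936
β_Norwood = 0.473 × 34.13% / 21.34% = 0.7565
β_Eskola = 0.408 × 52.61% / 21.34% = 1.0059
β_P = Σ w_i β_i = 0.08×1.8870 + 0.19×0.9586 + 0.04×1.4198 + 0.29×0.4936 + 0.25×0.7565 + 0.15×1.0059 = 0.8730
E(R_P) = R_f + β_P × MRP = 2.9% + 0.8730 × 3.6% = 6.04%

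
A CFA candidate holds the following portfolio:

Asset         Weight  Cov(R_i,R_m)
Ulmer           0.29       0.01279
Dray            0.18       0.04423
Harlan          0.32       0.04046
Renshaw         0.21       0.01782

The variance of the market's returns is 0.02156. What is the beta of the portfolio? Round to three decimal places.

β_Ulmer = 0.01279 / 0.02156 = 0.5932
β_Dray = 0.04423 / 0.02156 = 2.0515
β_Harlan = 0.04046 / 0.02156 = 1.8766
β_Renshaw = 0.01782 / 0.02156 = 0.8265
β_P = Σ w_i β_i = 0.29×0.5932 + 0.18×2.0515 + 0.32×1.8766 + 0.21×0.8265 = 1.3154

1.315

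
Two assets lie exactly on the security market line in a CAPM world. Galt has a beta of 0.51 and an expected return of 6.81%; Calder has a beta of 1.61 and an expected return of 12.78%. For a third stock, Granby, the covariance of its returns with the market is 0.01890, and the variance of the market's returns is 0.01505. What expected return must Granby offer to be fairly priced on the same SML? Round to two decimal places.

MRP = (12.78% − 6.81%) / (1.61 − 0.51) = 5.4273%
R_f = 6.81% − 0.51 × 5.4273% = 4.0421%
β_Granby = Cov / Var(R_m) = 0.01890 / 0.01505 = 1.2558
E(R_Granby) = R_f + β × MRP = 4.0421% + 1.2558 × 5.4273% = 10.86%

10.86%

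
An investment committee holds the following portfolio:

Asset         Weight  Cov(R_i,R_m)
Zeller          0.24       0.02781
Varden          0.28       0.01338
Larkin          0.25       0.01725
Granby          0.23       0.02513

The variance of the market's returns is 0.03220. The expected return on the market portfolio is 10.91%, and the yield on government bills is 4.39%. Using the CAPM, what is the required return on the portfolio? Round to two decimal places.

β_Zeller = 0.02781 / 0.03220 = 0.8637
β_Varden = 0.01338 / 0.03220 = 0.4155
β_Larkin = 0.01725 / 0.03220 = 0.5357
β_Granby = 0.02513 / 0.03220 = 0.7804
β_P = Σ w_i β_i = 0.24×0.8637 + 0.28×0.4155 + 0.25×0.5357 + 0.23×0.7804 = 0.6370
MRP = 10.91% − 4.39% = 6.52%
E(R_P) = R_f + β_P × MRP = 4.39% + 0.6370 × 6.52% = 8.54%

8.54%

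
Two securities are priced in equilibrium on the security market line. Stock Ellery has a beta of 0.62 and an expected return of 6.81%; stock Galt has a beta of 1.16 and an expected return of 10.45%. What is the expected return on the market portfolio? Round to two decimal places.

9.37%

Both satisfy E(R) = R_f + β·MRP, so the slope of the SML is
MRP = (10.45% − 6.81%) / (1.16 − 0.62) = 3.64% / 0.54 = 6.7407%
R_f = E(R_Ellery) − β_Ellery·MRP = 6.81% − 0.62 × 6.7407% = 2.6308%
E(R_m) = R_f + MRP = 2.6308% + 6.7407% = 9.37%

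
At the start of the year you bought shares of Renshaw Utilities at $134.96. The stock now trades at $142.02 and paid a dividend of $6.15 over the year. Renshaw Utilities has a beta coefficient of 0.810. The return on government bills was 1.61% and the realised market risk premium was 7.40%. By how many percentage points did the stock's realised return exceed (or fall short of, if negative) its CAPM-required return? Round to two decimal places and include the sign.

Realised HPR = (P1 + D1 − P0) / P0 = (142.02 + 6.15 − 134.96) / 134.96 = 13.21 / 134.96 = 9.7881%
CAPM required = R_f + β·MRP = 1.61% + 0.810 × 7.40% = 7.60400%
α = realised − required = 9.7881% − 7.60400% = +2.18%

+2.18%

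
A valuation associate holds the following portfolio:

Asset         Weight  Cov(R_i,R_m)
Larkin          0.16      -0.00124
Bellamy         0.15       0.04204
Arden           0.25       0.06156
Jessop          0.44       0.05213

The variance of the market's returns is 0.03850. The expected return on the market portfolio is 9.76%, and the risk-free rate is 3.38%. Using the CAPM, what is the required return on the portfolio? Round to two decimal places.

10.74%

β_Larkin = -0.00124 / 0.03850 = -0.0322
β_Bellamy = 0.04204 / 0.03850 = 1.0919
β_Arden = 0.06156 / 0.03850 = 1.5990
β_Jessop = 0.05213 / 0.03850 = 1.3540
β_P = Σ w_i β_i = 0.16×-0.0322 + 0.15×1.0919 + 0.25×1.5990 + 0.44×1.3540 = 1.1541
MRP = 9.76% − 3.38% = 6.38%
E(R_P) = R_f + β_P × MRP = 3.38% + 1.1541 × 6.38% = 10.74%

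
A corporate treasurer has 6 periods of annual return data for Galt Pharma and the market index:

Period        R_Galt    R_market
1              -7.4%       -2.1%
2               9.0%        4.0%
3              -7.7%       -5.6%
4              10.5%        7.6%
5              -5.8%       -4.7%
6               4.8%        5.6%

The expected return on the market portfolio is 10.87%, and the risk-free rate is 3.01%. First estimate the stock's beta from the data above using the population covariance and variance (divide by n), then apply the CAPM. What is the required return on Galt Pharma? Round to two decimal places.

Mean R_i = (-7.4 + 9.0 − 7.7 + 10.5 − 5.8 + 4.8) / 6 = 0.5667%
Mean R_m = (-2.1 + 4.0 − 5.6 + 7.6 − 4.7 + 5.6) / 6 = 0.8000%
Σ(R_i − R̄_i)(R_m − R̄_m) = 225.8800  ⇒  Cov = 225.8800 / 6 = 37.6467
Σ(R_m − R̄_m)² = 159.1400  ⇒  Var(R_m) = 159.1400 / 6 = 26.5233
β = Cov / Var(R_m) = 37.6467 / 26.5233 = 1.4194
MRP = 10.87% − 3.01% = 7.86%
E(R) = R_f + β × MRP = 3.01% + 1.4194 × 7.86% = 14.17%

14.17%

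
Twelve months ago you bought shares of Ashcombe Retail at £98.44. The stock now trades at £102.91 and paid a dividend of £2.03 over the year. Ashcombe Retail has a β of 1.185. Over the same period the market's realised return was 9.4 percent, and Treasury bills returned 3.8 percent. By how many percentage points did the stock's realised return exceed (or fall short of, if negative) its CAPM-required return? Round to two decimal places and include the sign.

-3.83%

Realised HPR = (P1 + D1 − P0) / P0 = (102.91 + 2.03 − 98.44) / 98.44 = 6.50 / 98.44 = 6.6030%
MRP = 9.4% − 3.8% = 5.60%
CAPM required = R_f + β·MRP = 3.8% + 1.185 × 5.6% = 10.4360%
α = realised − required = 6.6030% − 10.4360% = -3.83%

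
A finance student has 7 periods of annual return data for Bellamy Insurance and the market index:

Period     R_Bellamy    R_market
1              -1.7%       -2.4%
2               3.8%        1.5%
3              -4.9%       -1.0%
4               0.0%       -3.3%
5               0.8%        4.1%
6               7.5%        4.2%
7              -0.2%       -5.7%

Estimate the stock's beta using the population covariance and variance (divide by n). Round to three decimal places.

0.612

Mean R_i = (-1.7 + 3.8 − 4.9 + 0.0 + 0.8 + 7.5 − 0.2) / 7 = 0.7571%
Mean R_m = (-2.4 + 1.5 − 1.0 − 3.3 + 4.1 + 4.2 − 5.7) / 7 = -0.3714%
Σ(R_i − R̄_i)(R_m − R̄_m) = 52.5686  ⇒  Cov = 52.5686 / 7 = 7.5098
Σ(R_m − R̄_m)² = 85.8743  ⇒  Var(R_m) = 85.8743 / 7 = 12.2678
β = Cov / Var(R_m) = 7.5098 / 12.2678 = 0.6122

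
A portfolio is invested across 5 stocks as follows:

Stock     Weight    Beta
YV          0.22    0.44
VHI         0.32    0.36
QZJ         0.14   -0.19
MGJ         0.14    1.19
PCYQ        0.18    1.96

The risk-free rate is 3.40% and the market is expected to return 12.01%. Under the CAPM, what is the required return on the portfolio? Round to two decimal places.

9.47%

β_P = Σ w_i β_i = 0.22×0.44 + 0.32×0.36 + 0.14×-0.19 + 0.14×1.19 + 0.18×1.96 = 0.7048
MRP = 12.01% − 3.40% = 8.61%
E(R_P) = R_f + β_P × MRP = 3.40% + 0.7048 × 8.61% = 9.47%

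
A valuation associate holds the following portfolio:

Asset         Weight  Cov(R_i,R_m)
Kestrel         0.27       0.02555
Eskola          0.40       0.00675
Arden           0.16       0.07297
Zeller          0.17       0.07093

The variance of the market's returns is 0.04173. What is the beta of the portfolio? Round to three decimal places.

0.799

β_Kestrel = 0.02555 / 0.04173 = 0.6123
β_Eskola = 0.00675 / 0.04173 = 0.1618
β_Arden = 0.07297 / 0.04173 = 1.7486
β_Zeller = 0.07093 / 0.04173 = 1.6997
β_P = Σ w_i β_i = 0.27×0.6123 + 0.40×0.1618 + 0.16×1.7486 + 0.17×1.6997 = 0.7988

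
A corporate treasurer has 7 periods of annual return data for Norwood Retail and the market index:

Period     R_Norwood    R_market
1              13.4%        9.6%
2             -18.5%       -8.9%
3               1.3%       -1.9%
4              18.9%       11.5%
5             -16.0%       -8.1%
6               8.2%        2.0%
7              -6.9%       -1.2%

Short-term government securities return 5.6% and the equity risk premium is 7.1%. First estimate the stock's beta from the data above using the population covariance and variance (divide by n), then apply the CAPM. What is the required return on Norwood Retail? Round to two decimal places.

18.07%

Mean R_i = (13.4 − 18.5 + 1.3 + 18.9 − 16.0 + 8.2 − 6.9) / 7 = 0.0571%
Mean R_m = (9.6 − 8.9 − 1.9 + 11.5 − 8.1 + 2.0 − 1.2) / 7 = 0.4286%
Σ(R_i − R̄_i)(R_m − R̄_m) = 662.2786  ⇒  Cov = 662.2786 / 7 = 94.6112
Σ(R_m − R̄_m)² = 376.9943  ⇒  Var(R_m) = 376.9943 / 7 = 53.8563
β = Cov / Var(R_m) = 94.6112 / 53.8563 = 1.7567
E(R) = R_f + β × MRP = 5.6% + 1.7567 × 7.1% = 18.07%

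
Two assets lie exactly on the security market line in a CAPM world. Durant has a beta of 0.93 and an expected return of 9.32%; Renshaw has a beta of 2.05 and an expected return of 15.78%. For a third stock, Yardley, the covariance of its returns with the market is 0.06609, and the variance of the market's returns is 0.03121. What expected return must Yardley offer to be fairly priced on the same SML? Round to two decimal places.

16.17%

MRP = (15.78% − 9.32%) / (2.05 − 0.93) = 5.7679%
R_f = 9.32% − 0.93 × 5.7679% = 3.9559%
β_Yardley = Cov / Var(R_m) = 0.06609 / 0.03121 = 2.1176
E(R_Yardley) = R_f + β × MRP = 3.9559% + 2.1176 × 5.7679% = 16.17%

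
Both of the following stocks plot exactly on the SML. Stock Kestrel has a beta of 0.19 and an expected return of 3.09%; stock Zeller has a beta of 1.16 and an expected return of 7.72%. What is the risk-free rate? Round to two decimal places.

Both satisfy E(R) = R_f + β·MRP, so the slope of the SML is
MRP = (7.72% − 3.09%) / (1.16 − 0.19) = 4.63% / 0.97 = 4.7732%
R_f = E(R_Kestrel) − β_Kestrel·MRP = 3.09% − 0.19 × 4.7732% = 2.1831%

2.18%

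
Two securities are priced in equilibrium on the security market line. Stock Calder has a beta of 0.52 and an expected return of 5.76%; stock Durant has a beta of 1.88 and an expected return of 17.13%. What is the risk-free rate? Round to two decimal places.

Both satisfy E(R) = R_f + β·MRP, so the slope of the SML is
MRP = (17.13% − 5.76%) / (1.88 − 0.52) = 11.37% / 1.36 = 8.3603%
R_f = E(R_Calder) − β_Calder·MRP = 5.76% − 0.52 × 8.3603% = 1.4126%

1.41%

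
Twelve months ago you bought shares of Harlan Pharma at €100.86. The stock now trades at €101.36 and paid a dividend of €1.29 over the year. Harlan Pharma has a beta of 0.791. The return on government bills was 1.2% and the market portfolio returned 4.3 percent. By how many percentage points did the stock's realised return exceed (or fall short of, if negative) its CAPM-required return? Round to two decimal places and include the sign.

-1.88%

Realised HPR = (P1 + D1 − P0) / P0 = (101.36 + 1.29 − 100.86) / 100.86 = 1.79 / 100.86 = 1.7747%
MRP = 4.3% − 1.2% = 3.10%
CAPM required = R_f + β·MRP = 1.2% + 0.791 × 3.1% = 3.6521%
α = realised − required = 1.7747% − 3.6521% = -1.88%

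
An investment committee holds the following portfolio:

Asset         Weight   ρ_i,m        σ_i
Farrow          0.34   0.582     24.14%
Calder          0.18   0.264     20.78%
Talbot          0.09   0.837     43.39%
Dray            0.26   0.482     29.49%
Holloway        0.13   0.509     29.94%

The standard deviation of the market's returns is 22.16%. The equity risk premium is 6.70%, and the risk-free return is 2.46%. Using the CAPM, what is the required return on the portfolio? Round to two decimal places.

β_Farrow = 0.582 × 24.14% / 22.16% = 0.6340
β_Calder = 0.264 × 20.78% / 22.16% = 0.2476
β_Talbot = 0.837 × 43.39% / 22.16% = 1.6389
β_Dray = 0.482 × 29.49% / 22.16% = 0.6414
β_Holloway = 0.509 × 29.94% / 22.16% = 0.6877
β_P = Σ w_i β_i = 0.34×0.6340 + 0.18×0.2476 + 0.09×1.6389 + 0.26×0.6414 + 0.13×0.6877 = 0.6638
E(R_P) = R_f + β_P × MRP = 2.46% + 0.6638 × 6.70% = 6.91%

6.91%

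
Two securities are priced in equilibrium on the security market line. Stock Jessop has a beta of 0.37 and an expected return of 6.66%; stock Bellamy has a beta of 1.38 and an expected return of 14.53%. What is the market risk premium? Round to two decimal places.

Both satisfy E(R) = R_f + β·MRP, so the slope of the SML is
MRP = (14.53% − 6.66%) / (1.38 − 0.37) = 7.87% / 1.01 = 7.7921%

7.79%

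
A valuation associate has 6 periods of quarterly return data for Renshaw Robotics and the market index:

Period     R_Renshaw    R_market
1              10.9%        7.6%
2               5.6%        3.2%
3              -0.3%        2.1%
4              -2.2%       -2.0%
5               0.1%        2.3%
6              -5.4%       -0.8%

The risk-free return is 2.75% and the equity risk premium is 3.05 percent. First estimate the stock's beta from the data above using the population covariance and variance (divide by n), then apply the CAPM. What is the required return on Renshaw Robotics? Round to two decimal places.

Mean R_i = (10.9 + 5.6 − 0.3 − 2.2 + 0.1 − 5.4) / 6 = 1.4500%
Mean R_m = (7.6 + 3.2 + 2.1 − 2.0 + 2.3 − 0.8) / 6 = 2.0667%
Σ(R_i − R̄_i)(R_m − R̄_m) = 91.1000  ⇒  Cov = 91.1000 / 6 = 15.1833
Σ(R_m − R̄_m)² = 56.7133  ⇒  Var(R_m) = 56.7133 / 6 = 9.4522
β = Cov / Var(R_m) = 15.1833 / 9.4522 = 1.6063
E(R) = R_f + β × MRP = 2.75% + 1.6063 × 3.05% = 7.65%

7.65%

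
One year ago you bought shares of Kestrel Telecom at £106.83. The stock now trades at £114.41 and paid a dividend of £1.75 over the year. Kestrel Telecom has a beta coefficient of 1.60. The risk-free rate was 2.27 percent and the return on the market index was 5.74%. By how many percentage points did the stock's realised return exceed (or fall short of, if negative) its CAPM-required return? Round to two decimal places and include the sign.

+0.91%

Realised HPR = (P1 + D1 − P0) / P0 = (114.41 + 1.75 − 106.83) / 106.83 = 9.33 / 106.83 = 8.7335%
MRP = 5.74% − 2.27% = 3.47%
CAPM required = R_f + β·MRP = 2.27% + 1.60 × 3.47% = 7.8220%
α = realised − required = 8.7335% − 7.8220% = +0.91%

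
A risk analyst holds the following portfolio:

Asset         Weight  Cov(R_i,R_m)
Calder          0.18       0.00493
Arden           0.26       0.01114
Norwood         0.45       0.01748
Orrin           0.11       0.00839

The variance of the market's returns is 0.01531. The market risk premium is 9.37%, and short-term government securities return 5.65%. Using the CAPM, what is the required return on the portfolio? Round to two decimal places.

β_Calder = 0.00493 / 0.01531 = 0.3220
β_Arden = 0.01114 / 0.01531 = 0.7276
β_Norwood = 0.01748 / 0.01531 = 1.1417
β_Orrin = 0.00839 / 0.01531 = 0.5480
β_P = Σ w_i β_i = 0.18×0.3220 + 0.26×0.7276 + 0.45×1.1417 + 0.11×0.5480 = 0.8212
E(R_P) = R_f + β_P × MRP = 5.65% + 0.8212 × 9.37% = 13.34%

13.34%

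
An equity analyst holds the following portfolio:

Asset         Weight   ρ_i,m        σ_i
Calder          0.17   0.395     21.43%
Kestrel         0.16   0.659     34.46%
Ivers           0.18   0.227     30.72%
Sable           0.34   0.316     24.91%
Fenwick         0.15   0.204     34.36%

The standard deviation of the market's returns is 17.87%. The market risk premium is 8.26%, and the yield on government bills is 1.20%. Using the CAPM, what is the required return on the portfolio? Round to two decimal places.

β_Calder = 0.395 × 21.43% / 17.87% = 0.4737
β_Kestrel = 0.659 × 34.46% / 17.87% = 1.2708
β_Ivers = 0.227 × 30.72% / 17.87% = 0.3902
β_Sable = 0.316 × 24.91% / 17.87% = 0.4405
β_Fenwick = 0.204 × 34.36% / 17.87% = 0.3922
β_P = Σ w_i β_i = 0.17×0.4737 + 0.16×1.2708 + 0.18×0.3902 + 0.34×0.4405 + 0.15×0.3922 = 0.5627
E(R_P) = R_f + β_P × MRP = 1.20% + 0.5627 × 8.26% = 5.85%

5.85%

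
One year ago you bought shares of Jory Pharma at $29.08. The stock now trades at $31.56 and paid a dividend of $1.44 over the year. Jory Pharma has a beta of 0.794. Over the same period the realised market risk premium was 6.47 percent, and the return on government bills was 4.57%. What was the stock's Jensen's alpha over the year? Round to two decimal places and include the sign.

Realised HPR = (P1 + D1 − P0) / P0 = (31.56 + 1.44 − 29.08) / 29.08 = 3.92 / 29.08 = 13.4801%
CAPM required = R_f + β·MRP = 4.57% + 0.794 × 6.47% = 9.70718%
α = realised − required = 13.4801% − 9.70718% = +3.77%

+3.77%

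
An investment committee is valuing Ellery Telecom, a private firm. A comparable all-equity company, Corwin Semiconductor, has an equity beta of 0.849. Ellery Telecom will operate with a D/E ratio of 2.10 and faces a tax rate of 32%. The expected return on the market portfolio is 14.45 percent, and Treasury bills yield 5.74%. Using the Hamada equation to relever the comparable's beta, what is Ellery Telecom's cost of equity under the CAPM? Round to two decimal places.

23.69%

β_L = β_U × [1 + (1 − t)(D/E)] = 0.849 × [1 + (1 − 0.32) × 2.10]
    = 0.849 × [1 + 0.68 × 2.10] = 0.849 × 2.4280 = 2.0614
MRP = 14.45% − 5.74% = 8.71%
E(R) = R_f + β_L × MRP = 5.74% + 2.0614 × 8.71% = 23.69%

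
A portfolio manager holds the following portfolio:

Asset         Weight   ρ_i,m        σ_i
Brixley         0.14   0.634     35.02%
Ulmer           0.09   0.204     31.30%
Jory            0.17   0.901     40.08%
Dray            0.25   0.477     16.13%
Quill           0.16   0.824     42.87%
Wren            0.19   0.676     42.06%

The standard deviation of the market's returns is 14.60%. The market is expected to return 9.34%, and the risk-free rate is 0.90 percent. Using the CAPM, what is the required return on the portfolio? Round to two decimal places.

β_Brixley = 0.634 × 35.02% / 14.60% = 1.5207
β_Ulmer = 0.204 × 31.30% / 14.60% = 0.4373
β_Jory = 0.901 × 40.08% / 14.60% = 2.4734
β_Dray = 0.477 × 16.13% / 14.60% = 0.5270
β_Quill = 0.824 × 42.87% / 14.60% = 2.4195
β_Wren = 0.676 × 42.06% / 14.60% = 1.9474
β_P = Σ w_i β_i = 0.14×1.5207 + 0.09×0.4373 + 0.17×2.4734 + 0.25×0.5270 + 0.16×2.4195 + 0.19×1.9474 = 1.5616
MRP = 9.34% − 0.90% = 8.44%
E(R_P) = R_f + β_P × MRP = 0.90% + 1.5616 × 8.44% = 14.08%

14.08%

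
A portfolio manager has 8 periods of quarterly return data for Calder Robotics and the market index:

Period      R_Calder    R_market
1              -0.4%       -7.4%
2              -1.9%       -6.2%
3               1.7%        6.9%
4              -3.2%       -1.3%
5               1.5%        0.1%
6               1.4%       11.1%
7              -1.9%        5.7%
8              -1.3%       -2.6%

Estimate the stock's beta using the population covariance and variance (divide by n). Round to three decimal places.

Mean R_i = (-0.4 − 1.9 + 1.7 − 3.2 + 1.5 + 1.4 − 1.9 − 1.3) / 8 = -0.5125%
Mean R_m = (-7.4 − 6.2 + 6.9 − 1.3 + 0.1 + 11.1 + 5.7 − 2.6) / 8 = 0.7875%
Σ(R_i − R̄_i)(R_m − R̄_m) = 42.0988  ⇒  Cov = 42.0988 / 8 = 5.2624
Σ(R_m − R̄_m)² = 300.0088  ⇒  Var(R_m) = 300.0088 / 8 = 37.5011
β = Cov / Var(R_m) = 5.2624 / 37.5011 = 0.1403

0.140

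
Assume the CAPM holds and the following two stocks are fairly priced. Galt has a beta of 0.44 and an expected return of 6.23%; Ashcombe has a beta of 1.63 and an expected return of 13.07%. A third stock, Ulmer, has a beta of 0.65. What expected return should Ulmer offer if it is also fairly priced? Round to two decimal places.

7.44%

MRP (SML slope) = (13.07% − 6.23%) / (1.63 − 0.44) = 6.84% / 1.19 = 5.7479%
R_f (intercept) = 6.23% − 0.44 × 5.7479% = 3.7009%
E(R_Ulmer) = R_f + β × MRP = 3.7009% + 0.65 × 5.7479% = 7.44%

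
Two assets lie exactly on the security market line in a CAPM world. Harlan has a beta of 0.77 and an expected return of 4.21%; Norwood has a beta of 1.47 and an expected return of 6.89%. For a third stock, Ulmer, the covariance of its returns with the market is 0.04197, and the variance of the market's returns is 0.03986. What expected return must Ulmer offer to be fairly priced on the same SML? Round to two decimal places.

5.29%

MRP = (6.89% − 4.21%) / (1.47 − 0.77) = 3.8286%
R_f = 4.21% − 0.77 × 3.8286% = 1.2620%
β_Ulmer = Cov / Var(R_m) = 0.04197 / 0.03986 = 1.0529
E(R_Ulmer) = R_f + β × MRP = 1.2620% + 1.0529 × 3.8286% = 5.29%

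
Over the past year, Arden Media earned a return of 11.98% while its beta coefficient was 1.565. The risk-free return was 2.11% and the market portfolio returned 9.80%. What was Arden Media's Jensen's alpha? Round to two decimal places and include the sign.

-2.16%

Market excess return = 9.80% − 2.11% = 7.69%
CAPM benchmark = R_f + β(R_m − R_f) = 2.11% + 1.565 × 7.69% = 14.14485%
α = actual − benchmark = 11.98% − 14.14485% = -2.16%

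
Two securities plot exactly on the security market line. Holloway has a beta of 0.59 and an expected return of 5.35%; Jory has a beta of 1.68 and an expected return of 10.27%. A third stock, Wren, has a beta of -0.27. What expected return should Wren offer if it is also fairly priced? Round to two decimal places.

1.47%

MRP (SML slope) = (10.27% − 5.35%) / (1.68 − 0.59) = 4.92% / 1.09 = 4.5138%
R_f (intercept) = 5.35% − 0.59 × 4.5138% = 2.6869%
E(R_Wren) = R_f + β × MRP = 2.6869% + -0.27 × 4.5138% = 1.47%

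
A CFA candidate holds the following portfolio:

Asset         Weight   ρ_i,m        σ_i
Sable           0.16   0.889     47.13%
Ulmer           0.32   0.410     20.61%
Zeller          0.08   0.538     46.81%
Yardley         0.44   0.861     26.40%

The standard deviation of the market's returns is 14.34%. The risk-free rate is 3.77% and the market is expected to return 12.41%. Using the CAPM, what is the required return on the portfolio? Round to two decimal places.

β_Sable = 0.889 × 47.13% / 14.34% = 2.9218
β_Ulmer = 0.410 × 20.61% / 14.34% = 0.5893
β_Zeller = 0.538 × 46.81% / 14.34% = 1.7562
β_Yardley = 0.861 × 26.40% / 14.34% = 1.5851
β_P = Σ w_i β_i = 0.16×2.9218 + 0.32×0.5893 + 0.08×1.7562 + 0.44×1.5851 = 1.4940
MRP = 12.41% − 3.77% = 8.64%
E(R_P) = R_f + β_P × MRP = 3.77% + 1.4940 × 8.64% = 16.68%

16.68%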